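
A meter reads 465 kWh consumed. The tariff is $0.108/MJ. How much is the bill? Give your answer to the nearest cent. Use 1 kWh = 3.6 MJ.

$180.79

465 kWh × (3.6 MJ/kWh) = 1,674 MJ
Cost = 1,674 MJ × $0.108/MJ = $180.79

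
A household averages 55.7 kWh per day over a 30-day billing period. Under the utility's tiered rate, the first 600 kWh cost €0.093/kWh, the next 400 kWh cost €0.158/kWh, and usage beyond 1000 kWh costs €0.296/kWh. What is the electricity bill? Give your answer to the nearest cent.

€317.62

Usage = 55.7 kWh/day × 30 days = 1671 kWh
First 600 kWh × €0.093 = €55.80
Next 400 kWh × €0.158 = €63.20
Remaining 671 kWh × €0.296 = €198.62
Total = €317.62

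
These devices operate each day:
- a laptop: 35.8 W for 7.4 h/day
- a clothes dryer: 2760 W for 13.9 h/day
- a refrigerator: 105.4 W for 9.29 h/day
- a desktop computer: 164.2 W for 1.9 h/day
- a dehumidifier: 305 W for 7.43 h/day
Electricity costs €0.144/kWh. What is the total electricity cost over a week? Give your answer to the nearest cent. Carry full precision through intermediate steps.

€42.52

laptop: 35.8 W × 7.4 h × 7 d = 1,854 Wh = 1.854 kWh
clothes dryer: 2760 W × 13.9 h × 7 d = 268,548 Wh = 268.5 kWh
refrigerator: 105.4 W × 9.29 h × 7 d = 6,854 Wh = 6.854 kWh
desktop computer: 164.2 W × 1.9 h × 7 d = 2,184 Wh = 2.184 kWh
dehumidifier: 305 W × 7.43 h × 7 d = 15,863 Wh = 15.86 kWh
Total energy = 1.854 + 268.5 + 6.854 + 2.184 + 15.86 = 295.3 kWh
Cost = 295.3 kWh × €0.144 = €42.52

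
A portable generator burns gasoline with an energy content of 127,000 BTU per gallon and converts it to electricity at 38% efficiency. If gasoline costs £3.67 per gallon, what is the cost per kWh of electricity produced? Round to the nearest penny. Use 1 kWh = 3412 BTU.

Electrical output per gallon = 127,000 BTU × 0.38 / 3412 BTU/kWh = 14.14 kWh
Cost per kWh = £3.67 / 14.14 kWh = £0.259

£0.26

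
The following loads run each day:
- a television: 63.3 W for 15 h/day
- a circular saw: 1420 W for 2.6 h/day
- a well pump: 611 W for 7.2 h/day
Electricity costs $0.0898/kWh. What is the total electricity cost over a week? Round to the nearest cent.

$5.68

television: 63.3 W × 15 h × 7 d = 6,646 Wh = 6.646 kWh
circular saw: 1420 W × 2.6 h × 7 d = 25,844 Wh = 25.84 kWh
well pump: 611 W × 7.2 h × 7 d = 30,794 Wh = 30.79 kWh
Total energy = 6.646 + 25.84 + 30.79 = 63.28 kWh
Cost = 63.28 kWh × $0.0898 = $5.68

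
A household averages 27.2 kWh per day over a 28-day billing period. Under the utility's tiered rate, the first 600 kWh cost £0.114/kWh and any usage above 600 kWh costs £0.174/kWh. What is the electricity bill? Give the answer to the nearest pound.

Usage = 27.2 kWh/day × 28 days = 761.6 kWh
First 600 kWh × £0.114 = £68.40
Remaining 161.6 kWh × £0.174 = £28.12
Total = £96.52 ≈ £97

£97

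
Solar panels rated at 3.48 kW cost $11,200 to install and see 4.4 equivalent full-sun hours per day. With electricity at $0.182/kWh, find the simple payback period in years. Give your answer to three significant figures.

11 years

Daily generation = 3.48 kW × 4.4 h = 15.31 kWh
Annual generation = 15.31 × 365 = 5588.9 kWh
Annual savings = 5588.9 × $0.182 = $1,017.18
Payback = $11,200 / $1,017.18 = 11 years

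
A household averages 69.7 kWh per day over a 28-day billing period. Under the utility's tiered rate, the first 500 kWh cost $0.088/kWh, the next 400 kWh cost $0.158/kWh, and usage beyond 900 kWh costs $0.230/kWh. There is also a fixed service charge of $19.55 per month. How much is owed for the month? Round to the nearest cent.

Usage = 69.7 kWh/day × 28 days = 1951.6 kWh
First 500 kWh × $0.088 = $44.00
Next 400 kWh × $0.158 = $63.20
Remaining 1051.6 kWh × $0.230 = $241.87
Energy charge = $349.07; + service $19.55 = $368.62

$368.62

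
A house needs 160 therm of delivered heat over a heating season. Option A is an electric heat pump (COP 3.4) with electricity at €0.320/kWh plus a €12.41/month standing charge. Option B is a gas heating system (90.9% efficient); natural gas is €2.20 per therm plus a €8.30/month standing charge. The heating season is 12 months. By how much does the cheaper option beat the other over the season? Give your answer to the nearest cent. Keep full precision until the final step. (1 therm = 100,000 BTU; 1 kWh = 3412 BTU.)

€103.43

Heat load = 160 therm × 100,000 = 16,000,000 BTU
Gas: input = 16,000,000 / 0.909 = 17,601,760 BTU = 176 therm → 176 × €2.20 = €387.24; + 12 × €8.30 standing = €486.84
Heat pump: 16,000,000 BTU / 3412 = 4,689 kWh heat; / 3.4 = 1,379 kWh in → × €0.320 = €441.35; + 12 × €12.41 standing = €590.27
Difference = |€486.84 − €590.27| = €103.43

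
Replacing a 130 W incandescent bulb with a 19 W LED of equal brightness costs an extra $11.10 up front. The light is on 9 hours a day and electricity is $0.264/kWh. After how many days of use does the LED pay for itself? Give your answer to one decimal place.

Power saved = 130 − 19 = 111 W
Daily energy saved = 111 W × 9 h = 999 Wh = 0.999 kWh
Daily savings = 0.999 × $0.264 = $0.2637
Payback = $11.10 / $0.2637 per day = 42.09 days

42.1 days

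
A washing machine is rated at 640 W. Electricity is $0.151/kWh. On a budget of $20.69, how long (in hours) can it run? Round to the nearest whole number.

214 h

Energy budget = $20.69 / $0.151 per kWh = 137 kWh = 137,020 Wh
Runtime = 137,020 Wh / 640 W = 214.1 h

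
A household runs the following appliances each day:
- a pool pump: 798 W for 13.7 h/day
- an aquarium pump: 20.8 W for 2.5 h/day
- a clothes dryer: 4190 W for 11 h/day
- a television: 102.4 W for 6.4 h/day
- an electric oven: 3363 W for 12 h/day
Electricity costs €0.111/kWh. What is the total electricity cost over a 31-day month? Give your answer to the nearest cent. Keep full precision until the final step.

pool pump: 798 W × 13.7 h × 31 d = 338,911 Wh = 338.9 kWh
aquarium pump: 20.8 W × 2.5 h × 31 d = 1,612 Wh = 1.612 kWh
clothes dryer: 4190 W × 11 h × 31 d = 1,428,790 Wh = 1,429 kWh
television: 102.4 W × 6.4 h × 31 d = 20,316 Wh = 20.32 kWh
electric oven: 3363 W × 12 h × 31 d = 1,251,036 Wh = 1,251 kWh
Total energy = 338.9 + 1.612 + 1,429 + 20.32 + 1,251 = 3,041 kWh
Cost = 3,041 kWh × €0.111 = €337.51

€337.51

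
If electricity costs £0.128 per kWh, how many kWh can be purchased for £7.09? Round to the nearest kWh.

£7.09 / £0.128 per kWh = 55.39 kWh

55 kWh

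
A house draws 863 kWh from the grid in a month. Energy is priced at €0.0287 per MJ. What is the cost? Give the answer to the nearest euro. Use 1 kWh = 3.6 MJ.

863 kWh × (3.6 MJ/kWh) = 3,107 MJ
Cost = 3,107 MJ × €0.0287/MJ = €89.17 ≈ €89

€89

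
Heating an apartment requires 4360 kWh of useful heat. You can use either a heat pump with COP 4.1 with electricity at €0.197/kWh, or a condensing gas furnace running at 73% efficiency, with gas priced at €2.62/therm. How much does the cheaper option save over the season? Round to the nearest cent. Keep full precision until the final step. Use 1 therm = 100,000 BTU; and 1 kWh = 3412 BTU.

Heat load = 4360 kWh × 3412 = 14,876,320 BTU
Gas: input = 14,876,320 / 0.73 = 20,378,521 BTU = 203.8 therm → 203.8 × €2.62 = €533.92
Heat pump: 14,876,320 BTU / 3412 = 4,360 kWh heat; / 4.1 = 1,063 kWh in → × €0.197 = €209.49
Difference = |€533.92 − €209.49| = €324.42

€324.42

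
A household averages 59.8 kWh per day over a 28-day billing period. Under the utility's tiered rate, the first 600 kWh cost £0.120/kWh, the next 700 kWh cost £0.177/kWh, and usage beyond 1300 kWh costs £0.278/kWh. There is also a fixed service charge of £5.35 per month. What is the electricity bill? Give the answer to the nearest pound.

£305

Usage = 59.8 kWh/day × 28 days = 1674.4 kWh
First 600 kWh × £0.120 = £72.00
Next 700 kWh × £0.177 = £123.90
Remaining 374.4 kWh × £0.278 = £104.08
Energy charge = £299.98; + service £5.35 = £305.33 ≈ £305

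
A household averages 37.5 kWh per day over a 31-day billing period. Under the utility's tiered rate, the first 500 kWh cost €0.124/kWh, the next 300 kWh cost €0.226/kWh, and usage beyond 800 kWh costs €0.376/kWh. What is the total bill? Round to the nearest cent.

€266.10

Usage = 37.5 kWh/day × 31 days = 1162.5 kWh
First 500 kWh × €0.124 = €62.00
Next 300 kWh × €0.226 = €67.80
Remaining 362.5 kWh × €0.376 = €136.30
Total = €266.10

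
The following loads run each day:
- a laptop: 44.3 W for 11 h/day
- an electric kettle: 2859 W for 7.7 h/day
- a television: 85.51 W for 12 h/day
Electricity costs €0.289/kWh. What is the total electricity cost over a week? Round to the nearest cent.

€47.60

laptop: 44.3 W × 11 h × 7 d = 3,411 Wh = 3.411 kWh
electric kettle: 2859 W × 7.7 h × 7 d = 154,100 Wh = 154.1 kWh
television: 85.51 W × 12 h × 7 d = 7,183 Wh = 7.183 kWh
Total energy = 3.411 + 154.1 + 7.183 = 164.7 kWh
Cost = 164.7 kWh × €0.289 = €47.60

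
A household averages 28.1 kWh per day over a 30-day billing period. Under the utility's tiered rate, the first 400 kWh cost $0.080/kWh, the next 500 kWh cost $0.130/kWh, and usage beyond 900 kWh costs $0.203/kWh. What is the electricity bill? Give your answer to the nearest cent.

$89.59

Usage = 28.1 kWh/day × 30 days = 843 kWh
First 400 kWh × $0.080 = $32.00
Next 443 kWh × $0.130 = $57.59
Remaining tier: 0 kWh (not reached)
Total = $89.59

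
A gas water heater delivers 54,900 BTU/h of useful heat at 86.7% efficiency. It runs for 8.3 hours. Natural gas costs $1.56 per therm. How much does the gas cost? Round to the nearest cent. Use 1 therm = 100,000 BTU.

$8.20

Heat delivered = 54,900 BTU/h × 8.3 h = 455,670 BTU
Gas input = 455,670 / 0.867 = 525,571 BTU
= 525,571 / 100,000 = 5.256 therm
Cost = 5.256 × $1.56/therm = $8.20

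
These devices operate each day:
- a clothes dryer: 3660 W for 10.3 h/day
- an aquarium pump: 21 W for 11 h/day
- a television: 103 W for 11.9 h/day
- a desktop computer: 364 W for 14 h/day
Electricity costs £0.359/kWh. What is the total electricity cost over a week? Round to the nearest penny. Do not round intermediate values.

£111.20

clothes dryer: 3660 W × 10.3 h × 7 d = 263,886 Wh = 263.9 kWh
aquarium pump: 21 W × 11 h × 7 d = 1,617 Wh = 1.617 kWh
television: 103 W × 11.9 h × 7 d = 8,580 Wh = 8.58 kWh
desktop computer: 364 W × 14 h × 7 d = 35,672 Wh = 35.67 kWh
Total energy = 263.9 + 1.617 + 8.58 + 35.67 = 309.8 kWh
Cost = 309.8 kWh × £0.359 = £111.20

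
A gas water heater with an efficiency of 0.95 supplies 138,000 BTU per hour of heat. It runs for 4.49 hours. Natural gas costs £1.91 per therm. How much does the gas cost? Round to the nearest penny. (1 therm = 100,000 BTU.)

£12.46

Heat delivered = 138,000 BTU/h × 4.49 h = 619,620 BTU
Gas input = 619,620 / 0.95 = 652,232 BTU
= 652,232 / 100,000 = 6.522 therm
Cost = 6.522 × £1.91/therm = £12.46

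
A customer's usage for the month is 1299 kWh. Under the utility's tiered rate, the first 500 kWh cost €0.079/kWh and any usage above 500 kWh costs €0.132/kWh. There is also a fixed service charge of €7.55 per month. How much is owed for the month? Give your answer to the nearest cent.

€152.52

First 500 kWh × €0.079 = €39.50
Remaining 799 kWh × €0.132 = €105.47
Energy charge = €144.97; + service €7.55 = €152.52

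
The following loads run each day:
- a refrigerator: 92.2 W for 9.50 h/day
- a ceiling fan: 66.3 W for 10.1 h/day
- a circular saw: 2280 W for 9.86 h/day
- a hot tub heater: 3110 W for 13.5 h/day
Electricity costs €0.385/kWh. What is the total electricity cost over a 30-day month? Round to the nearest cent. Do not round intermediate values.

refrigerator: 92.2 W × 9.50 h × 30 d = 26,277 Wh = 26.28 kWh
ceiling fan: 66.3 W × 10.1 h × 30 d = 20,089 Wh = 20.09 kWh
circular saw: 2280 W × 9.86 h × 30 d = 674,424 Wh = 674.4 kWh
hot tub heater: 3110 W × 13.5 h × 30 d = 1,259,550 Wh = 1,260 kWh
Total energy = 26.28 + 20.09 + 674.4 + 1,260 = 1,980 kWh
Cost = 1,980 kWh × €0.385 = €762.43

€762.43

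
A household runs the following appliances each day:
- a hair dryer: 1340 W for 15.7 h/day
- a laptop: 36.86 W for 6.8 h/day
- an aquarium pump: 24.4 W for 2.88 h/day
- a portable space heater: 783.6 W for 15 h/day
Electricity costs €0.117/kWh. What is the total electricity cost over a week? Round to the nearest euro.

hair dryer: 1340 W × 15.7 h × 7 d = 147,266 Wh = 147.3 kWh
laptop: 36.86 W × 6.8 h × 7 d = 1,755 Wh = 1.755 kWh
aquarium pump: 24.4 W × 2.88 h × 7 d = 492 Wh = 0.4919 kWh
portable space heater: 783.6 W × 15 h × 7 d = 82,278 Wh = 82.28 kWh
Total energy = 147.3 + 1.755 + 0.4919 + 82.28 = 231.8 kWh
Cost = 231.8 kWh × €0.117 = €27.12 ≈ €27

€27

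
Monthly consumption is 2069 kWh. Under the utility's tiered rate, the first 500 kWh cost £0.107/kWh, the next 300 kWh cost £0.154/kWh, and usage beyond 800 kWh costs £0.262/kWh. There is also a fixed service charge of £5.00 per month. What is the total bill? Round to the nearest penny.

First 500 kWh × £0.107 = £53.50
Next 300 kWh × £0.154 = £46.20
Remaining 1269 kWh × £0.262 = £332.48
Energy charge = £432.18; + service £5.00 = £437.18

£437.18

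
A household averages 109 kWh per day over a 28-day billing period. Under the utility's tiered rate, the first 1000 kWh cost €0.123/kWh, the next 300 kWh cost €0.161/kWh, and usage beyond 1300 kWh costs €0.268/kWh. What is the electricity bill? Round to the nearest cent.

Usage = 109 kWh/day × 28 days = 3052 kWh
First 1000 kWh × €0.123 = €123.00
Next 300 kWh × €0.161 = €48.30
Remaining 1752 kWh × €0.268 = €469.54
Total = €640.84

€640.84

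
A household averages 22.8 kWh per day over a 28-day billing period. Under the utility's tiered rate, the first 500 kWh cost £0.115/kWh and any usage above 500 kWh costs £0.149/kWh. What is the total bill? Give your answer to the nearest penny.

Usage = 22.8 kWh/day × 28 days = 638.4 kWh
First 500 kWh × £0.115 = £57.50
Remaining 138.4 kWh × £0.149 = £20.62
Total = £78.12

£78.12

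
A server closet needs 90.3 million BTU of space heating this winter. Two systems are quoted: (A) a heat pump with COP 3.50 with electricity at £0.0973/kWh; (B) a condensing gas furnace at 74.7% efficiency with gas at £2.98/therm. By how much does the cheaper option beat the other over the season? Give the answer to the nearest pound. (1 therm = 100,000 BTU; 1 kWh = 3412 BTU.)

£2867

Heat load = 90.3 × 10⁶ BTU = 90,300,000 BTU
Gas: input = 90,300,000 / 0.747 = 120,883,534 BTU = 1,209 therm → 1,209 × £2.98 = £3,602.33
Heat pump: 90,300,000 BTU / 3412 = 26,470 kWh heat; / 3.50 = 7,562 kWh in → × £0.0973 = £735.74
Difference = |£3,602.33 − £735.74| = £2,866.59 ≈ £2867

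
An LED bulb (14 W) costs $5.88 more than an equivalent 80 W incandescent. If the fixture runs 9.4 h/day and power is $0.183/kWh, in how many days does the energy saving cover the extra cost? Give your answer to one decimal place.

51.8 days

Power saved = 80 − 14 = 66 W
Daily energy saved = 66 W × 9.4 h = 620.4 Wh = 0.6204 kWh
Daily savings = 0.6204 × $0.183 = $0.1135
Payback = $5.88 / $0.1135 per day = 51.79 days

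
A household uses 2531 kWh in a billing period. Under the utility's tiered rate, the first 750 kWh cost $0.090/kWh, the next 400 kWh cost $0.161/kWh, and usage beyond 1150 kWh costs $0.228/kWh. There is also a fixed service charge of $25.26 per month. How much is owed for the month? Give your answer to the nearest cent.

$472.03

First 750 kWh × $0.090 = $67.50
Next 400 kWh × $0.161 = $64.40
Remaining 1381 kWh × $0.228 = $314.87
Energy charge = $446.77; + service $25.26 = $472.03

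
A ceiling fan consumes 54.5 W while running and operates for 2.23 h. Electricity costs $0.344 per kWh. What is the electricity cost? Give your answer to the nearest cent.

$0.04

Energy = 54.5 W × 2.23 h = 122 Wh = 0.1215 kWh
Cost = 0.1215 kWh × $0.344/kWh = $0.04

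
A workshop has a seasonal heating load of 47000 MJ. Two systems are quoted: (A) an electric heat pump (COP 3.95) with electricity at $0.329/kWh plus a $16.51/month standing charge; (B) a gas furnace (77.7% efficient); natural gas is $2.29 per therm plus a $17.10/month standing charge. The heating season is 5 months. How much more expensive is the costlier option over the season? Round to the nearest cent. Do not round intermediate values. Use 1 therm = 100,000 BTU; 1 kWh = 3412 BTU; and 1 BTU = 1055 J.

$228.42

Heat load = 47000 MJ = 47,000,000,000 J / 1055 = 44,549,763 BTU
Gas: input = 44,549,763 / 0.777 = 57,335,602 BTU = 573.4 therm → 573.4 × $2.29 = $1,312.99; + 5 × $17.10 standing = $1,398.49
Heat pump: 44,549,763 BTU / 3412 = 13,060 kWh heat; / 3.95 = 3,306 kWh in → × $0.329 = $1,087.51; + 5 × $16.51 standing = $1,170.06
Difference = |$1,398.49 − $1,170.06| = $228.42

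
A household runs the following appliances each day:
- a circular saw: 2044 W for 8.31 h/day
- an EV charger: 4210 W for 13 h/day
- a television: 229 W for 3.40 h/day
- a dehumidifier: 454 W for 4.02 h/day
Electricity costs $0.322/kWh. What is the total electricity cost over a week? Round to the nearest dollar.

circular saw: 2044 W × 8.31 h × 7 d = 118,899 Wh = 118.9 kWh
EV charger: 4210 W × 13 h × 7 d = 383,110 Wh = 383.1 kWh
television: 229 W × 3.40 h × 7 d = 5,450 Wh = 5.45 kWh
dehumidifier: 454 W × 4.02 h × 7 d = 12,776 Wh = 12.78 kWh
Total energy = 118.9 + 383.1 + 5.45 + 12.78 = 520.2 kWh
Cost = 520.2 kWh × $0.322 = $167.52 ≈ $168

$168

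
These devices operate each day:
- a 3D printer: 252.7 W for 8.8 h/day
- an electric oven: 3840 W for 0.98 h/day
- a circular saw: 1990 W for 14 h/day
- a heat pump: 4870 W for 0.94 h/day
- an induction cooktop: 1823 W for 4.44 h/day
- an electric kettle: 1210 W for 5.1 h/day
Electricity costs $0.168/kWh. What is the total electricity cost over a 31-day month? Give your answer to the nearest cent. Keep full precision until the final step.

3D printer: 252.7 W × 8.8 h × 31 d = 68,937 Wh = 68.94 kWh
electric oven: 3840 W × 0.98 h × 31 d = 116,659 Wh = 116.7 kWh
circular saw: 1990 W × 14 h × 31 d = 863,660 Wh = 863.7 kWh
heat pump: 4870 W × 0.94 h × 31 d = 141,912 Wh = 141.9 kWh
induction cooktop: 1823 W × 4.44 h × 31 d = 250,918 Wh = 250.9 kWh
electric kettle: 1210 W × 5.1 h × 31 d = 191,301 Wh = 191.3 kWh
Total energy = 68.94 + 116.7 + 863.7 + 141.9 + 250.9 + 191.3 = 1,633 kWh
Cost = 1,633 kWh × $0.168 = $274.41

$274.41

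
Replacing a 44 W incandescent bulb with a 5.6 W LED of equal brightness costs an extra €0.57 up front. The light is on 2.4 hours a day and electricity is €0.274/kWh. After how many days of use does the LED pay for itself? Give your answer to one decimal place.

Power saved = 44 − 5.6 = 38.4 W
Daily energy saved = 38.4 W × 2.4 h = 92.16 Wh = 0.09216 kWh
Daily savings = 0.09216 × €0.274 = €0.0253
Payback = €0.57 / €0.0253 per day = 22.57 days

22.6 days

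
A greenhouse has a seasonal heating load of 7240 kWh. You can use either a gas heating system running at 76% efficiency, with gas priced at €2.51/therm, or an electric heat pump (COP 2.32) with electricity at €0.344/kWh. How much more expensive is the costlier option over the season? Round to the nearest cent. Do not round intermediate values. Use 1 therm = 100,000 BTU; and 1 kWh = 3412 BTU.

Heat load = 7240 kWh × 3412 = 24,702,880 BTU
Gas: input = 24,702,880 / 0.76 = 32,503,789 BTU = 325 therm → 325 × €2.51 = €815.85
Heat pump: 24,702,880 BTU / 3412 = 7,240 kWh heat; / 2.32 = 3,121 kWh in → × €0.344 = €1,073.52
Difference = |€815.85 − €1,073.52| = €257.67

€257.67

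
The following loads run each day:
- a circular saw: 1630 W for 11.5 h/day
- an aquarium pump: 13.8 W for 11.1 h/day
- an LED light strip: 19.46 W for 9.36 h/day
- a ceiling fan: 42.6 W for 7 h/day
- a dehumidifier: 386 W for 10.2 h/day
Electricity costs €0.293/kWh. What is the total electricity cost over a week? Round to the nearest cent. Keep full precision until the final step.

€47.82

circular saw: 1630 W × 11.5 h × 7 d = 131,215 Wh = 131.2 kWh
aquarium pump: 13.8 W × 11.1 h × 7 d = 1,072 Wh = 1.072 kWh
LED light strip: 19.46 W × 9.36 h × 7 d = 1,275 Wh = 1.275 kWh
ceiling fan: 42.6 W × 7 h × 7 d = 2,087 Wh = 2.087 kWh
dehumidifier: 386 W × 10.2 h × 7 d = 27,560 Wh = 27.56 kWh
Total energy = 131.2 + 1.072 + 1.275 + 2.087 + 27.56 = 163.2 kWh
Cost = 163.2 kWh × €0.293 = €47.82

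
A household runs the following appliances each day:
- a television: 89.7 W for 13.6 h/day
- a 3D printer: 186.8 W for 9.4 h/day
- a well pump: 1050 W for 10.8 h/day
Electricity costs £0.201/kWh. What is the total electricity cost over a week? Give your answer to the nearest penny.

television: 89.7 W × 13.6 h × 7 d = 8,539 Wh = 8.539 kWh
3D printer: 186.8 W × 9.4 h × 7 d = 12,291 Wh = 12.29 kWh
well pump: 1050 W × 10.8 h × 7 d = 79,380 Wh = 79.38 kWh
Total energy = 8.539 + 12.29 + 79.38 = 100.2 kWh
Cost = 100.2 kWh × £0.201 = £20.14

£20.14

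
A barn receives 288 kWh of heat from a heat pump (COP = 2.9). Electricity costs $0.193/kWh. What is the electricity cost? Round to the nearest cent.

$19.17

Electrical input = 288 kWh / 2.9 = 99.31 kWh
Cost = 99.31 × $0.193/kWh = $19.17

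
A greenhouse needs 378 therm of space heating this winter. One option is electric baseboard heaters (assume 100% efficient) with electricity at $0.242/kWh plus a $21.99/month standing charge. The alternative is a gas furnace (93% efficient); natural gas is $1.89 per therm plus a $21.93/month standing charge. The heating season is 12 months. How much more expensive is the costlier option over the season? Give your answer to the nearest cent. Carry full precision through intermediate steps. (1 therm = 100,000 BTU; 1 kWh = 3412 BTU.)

$1913.53

Heat load = 378 therm × 100,000 = 37,800,000 BTU
Gas: input = 37,800,000 / 0.93 = 40,645,161 BTU = 406.5 therm → 406.5 × $1.89 = $768.19; + 12 × $21.93 standing = $1,031.35
Electric: 37,800,000 BTU / 3412 = 11,080 kWh → × $0.242 = $2,681.01; + 12 × $21.99 standing = $2,944.89
Difference = |$1,031.35 − $2,944.89| = $1,913.53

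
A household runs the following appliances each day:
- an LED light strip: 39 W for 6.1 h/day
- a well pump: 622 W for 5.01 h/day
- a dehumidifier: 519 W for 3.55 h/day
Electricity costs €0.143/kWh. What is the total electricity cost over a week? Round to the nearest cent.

LED light strip: 39 W × 6.1 h × 7 d = 1,665 Wh = 1.665 kWh
well pump: 622 W × 5.01 h × 7 d = 21,814 Wh = 21.81 kWh
dehumidifier: 519 W × 3.55 h × 7 d = 12,897 Wh = 12.9 kWh
Total energy = 1.665 + 21.81 + 12.9 = 36.38 kWh
Cost = 36.38 kWh × €0.143 = €5.20

€5.20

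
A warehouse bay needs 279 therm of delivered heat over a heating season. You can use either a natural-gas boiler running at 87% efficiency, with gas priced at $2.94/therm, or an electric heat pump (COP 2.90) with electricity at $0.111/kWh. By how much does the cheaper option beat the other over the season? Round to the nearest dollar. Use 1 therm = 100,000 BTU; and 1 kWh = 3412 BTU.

Heat load = 279 therm × 100,000 = 27,900,000 BTU
Gas: input = 27,900,000 / 0.870 = 32,068,966 BTU = 320.7 therm → 320.7 × $2.94 = $942.83
Heat pump: 27,900,000 BTU / 3412 = 8,177 kWh heat; / 2.90 = 2,820 kWh in → × $0.111 = $312.98
Difference = |$942.83 − $312.98| = $629.85 ≈ $630

$630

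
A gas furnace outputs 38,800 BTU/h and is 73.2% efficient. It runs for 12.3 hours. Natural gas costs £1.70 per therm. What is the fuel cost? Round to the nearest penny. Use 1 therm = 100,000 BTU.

£11.08

Heat delivered = 38,800 BTU/h × 12.3 h = 477,240 BTU
Gas input = 477,240 / 0.732 = 651,967 BTU
= 651,967 / 100,000 = 6.52 therm
Cost = 6.52 × £1.70/therm = £11.08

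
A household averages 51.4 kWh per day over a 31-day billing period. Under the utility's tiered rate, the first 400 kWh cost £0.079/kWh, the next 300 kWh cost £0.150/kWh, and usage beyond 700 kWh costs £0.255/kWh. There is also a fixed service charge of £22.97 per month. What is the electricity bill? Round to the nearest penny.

Usage = 51.4 kWh/day × 31 days = 1593.4 kWh
First 400 kWh × £0.079 = £31.60
Next 300 kWh × £0.150 = £45.00
Remaining 893.4 kWh × £0.255 = £227.82
Energy charge = £304.42; + service £22.97 = £327.39

£327.39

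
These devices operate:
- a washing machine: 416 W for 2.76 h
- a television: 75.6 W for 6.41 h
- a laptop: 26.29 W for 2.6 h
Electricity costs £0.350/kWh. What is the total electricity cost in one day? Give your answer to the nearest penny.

£0.60

washing machine: 416 W × 2.76 h = 1,148 Wh = 1.148 kWh
television: 75.6 W × 6.41 h = 485 Wh = 0.4846 kWh
laptop: 26.29 W × 2.6 h = 68 Wh = 0.06835 kWh
Total energy = 1.148 + 0.4846 + 0.06835 = 1.701 kWh
Cost = 1.701 kWh × £0.350 = £0.60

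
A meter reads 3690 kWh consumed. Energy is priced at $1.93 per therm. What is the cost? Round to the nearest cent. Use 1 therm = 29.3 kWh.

$243.06

3690 kWh × (0.03413 therm/kWh) = 125.9 therm
Cost = 125.9 therm × $1.93/therm = $243.06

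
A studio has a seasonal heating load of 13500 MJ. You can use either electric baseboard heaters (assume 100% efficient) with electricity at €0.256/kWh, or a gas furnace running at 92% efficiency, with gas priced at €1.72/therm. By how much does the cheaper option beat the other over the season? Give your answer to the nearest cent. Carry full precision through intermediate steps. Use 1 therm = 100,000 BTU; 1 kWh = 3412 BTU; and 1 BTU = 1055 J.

€720.86

Heat load = 13500 MJ = 13,500,000,000 J / 1055 = 12,796,209 BTU
Gas: input = 12,796,209 / 0.92 = 13,908,922 BTU = 139.1 therm → 139.1 × €1.72 = €239.23
Electric: 12,796,209 BTU / 3412 = 3,750 kWh → × €0.256 = €960.09
Difference = |€239.23 − €960.09| = €720.86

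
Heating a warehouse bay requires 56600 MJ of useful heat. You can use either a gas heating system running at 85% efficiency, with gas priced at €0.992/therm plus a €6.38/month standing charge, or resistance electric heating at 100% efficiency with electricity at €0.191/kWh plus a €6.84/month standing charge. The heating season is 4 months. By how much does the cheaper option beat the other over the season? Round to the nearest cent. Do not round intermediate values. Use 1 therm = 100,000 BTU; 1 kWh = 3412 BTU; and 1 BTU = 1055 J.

€2378.95

Heat load = 56600 MJ = 56,600,000,000 J / 1055 = 53,649,289 BTU
Gas: input = 53,649,289 / 0.85 = 63,116,811 BTU = 631.2 therm → 631.2 × €0.992 = €626.12; + 4 × €6.38 standing = €651.64
Electric: 53,649,289 BTU / 3412 = 15,720 kWh → × €0.191 = €3,003.23; + 4 × €6.84 standing = €3,030.59
Difference = |€651.64 − €3,030.59| = €2,378.95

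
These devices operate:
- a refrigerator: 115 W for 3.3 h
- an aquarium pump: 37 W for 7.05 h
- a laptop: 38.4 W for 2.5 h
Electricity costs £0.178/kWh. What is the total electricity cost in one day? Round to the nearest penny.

refrigerator: 115 W × 3.3 h = 380 Wh = 0.3795 kWh
aquarium pump: 37 W × 7.05 h = 261 Wh = 0.2608 kWh
laptop: 38.4 W × 2.5 h = 96 Wh = 0.096 kWh
Total energy = 0.3795 + 0.2608 + 0.096 = 0.7363 kWh
Cost = 0.7363 kWh × £0.178 = £0.13

£0.13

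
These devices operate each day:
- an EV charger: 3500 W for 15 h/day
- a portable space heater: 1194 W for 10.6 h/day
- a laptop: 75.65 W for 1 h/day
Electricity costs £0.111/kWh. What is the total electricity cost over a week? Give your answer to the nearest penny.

EV charger: 3500 W × 15 h × 7 d = 367,500 Wh = 367.5 kWh
portable space heater: 1194 W × 10.6 h × 7 d = 88,595 Wh = 88.59 kWh
laptop: 75.65 W × 1 h × 7 d = 530 Wh = 0.5296 kWh
Total energy = 367.5 + 88.59 + 0.5296 = 456.6 kWh
Cost = 456.6 kWh × £0.111 = £50.69

£50.69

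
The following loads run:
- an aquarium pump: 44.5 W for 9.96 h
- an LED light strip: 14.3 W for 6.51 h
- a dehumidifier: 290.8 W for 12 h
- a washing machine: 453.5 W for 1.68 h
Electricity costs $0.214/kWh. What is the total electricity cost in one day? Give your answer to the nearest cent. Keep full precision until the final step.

$1.02

aquarium pump: 44.5 W × 9.96 h = 443 Wh = 0.4432 kWh
LED light strip: 14.3 W × 6.51 h = 93 Wh = 0.09309 kWh
dehumidifier: 290.8 W × 12 h = 3,490 Wh = 3.49 kWh
washing machine: 453.5 W × 1.68 h = 762 Wh = 0.7619 kWh
Total energy = 0.4432 + 0.09309 + 3.49 + 0.7619 = 4.788 kWh
Cost = 4.788 kWh × $0.214 = $1.02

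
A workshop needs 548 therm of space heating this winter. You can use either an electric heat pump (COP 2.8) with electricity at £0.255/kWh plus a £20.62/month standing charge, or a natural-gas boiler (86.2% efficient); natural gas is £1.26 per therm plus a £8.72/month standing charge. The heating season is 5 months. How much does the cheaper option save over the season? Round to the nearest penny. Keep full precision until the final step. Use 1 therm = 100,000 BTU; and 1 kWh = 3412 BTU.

Heat load = 548 therm × 100,000 = 54,800,000 BTU
Gas: input = 54,800,000 / 0.862 = 63,573,086 BTU = 635.7 therm → 635.7 × £1.26 = £801.02; + 5 × £8.72 standing = £844.62
Heat pump: 54,800,000 BTU / 3412 = 16,060 kWh heat; / 2.8 = 5,736 kWh in → × £0.255 = £1,462.69; + 5 × £20.62 standing = £1,565.79
Difference = |£844.62 − £1,565.79| = £721.17

£721.17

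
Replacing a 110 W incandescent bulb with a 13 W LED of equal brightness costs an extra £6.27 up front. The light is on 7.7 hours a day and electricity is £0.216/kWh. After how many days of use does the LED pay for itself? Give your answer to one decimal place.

Power saved = 110 − 13 = 97 W
Daily energy saved = 97 W × 7.7 h = 746.9 Wh = 0.7469 kWh
Daily savings = 0.7469 × £0.216 = £0.1613
Payback = £6.27 / £0.1613 per day = 38.86 days

38.9 days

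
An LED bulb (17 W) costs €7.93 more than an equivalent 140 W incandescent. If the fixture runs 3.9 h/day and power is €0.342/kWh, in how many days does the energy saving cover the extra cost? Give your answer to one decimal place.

48.3 days

Power saved = 140 − 17 = 123 W
Daily energy saved = 123 W × 3.9 h = 479.7 Wh = 0.4797 kWh
Daily savings = 0.4797 × €0.342 = €0.1641
Payback = €7.93 / €0.1641 per day = 48.34 days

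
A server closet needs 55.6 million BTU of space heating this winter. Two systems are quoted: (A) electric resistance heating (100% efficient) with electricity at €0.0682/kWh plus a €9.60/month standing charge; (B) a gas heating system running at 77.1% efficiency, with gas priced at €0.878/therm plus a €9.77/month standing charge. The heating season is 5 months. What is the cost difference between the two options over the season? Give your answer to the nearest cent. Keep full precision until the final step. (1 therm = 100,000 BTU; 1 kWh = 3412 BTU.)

€477.34

Heat load = 55.6 × 10⁶ BTU = 55,600,000 BTU
Gas: input = 55,600,000 / 0.771 = 72,114,137 BTU = 721.1 therm → 721.1 × €0.878 = €633.16; + 5 × €9.77 standing = €682.01
Electric: 55,600,000 BTU / 3412 = 16,300 kWh → × €0.0682 = €1,111.35; + 5 × €9.60 standing = €1,159.35
Difference = |€682.01 − €1,159.35| = €477.34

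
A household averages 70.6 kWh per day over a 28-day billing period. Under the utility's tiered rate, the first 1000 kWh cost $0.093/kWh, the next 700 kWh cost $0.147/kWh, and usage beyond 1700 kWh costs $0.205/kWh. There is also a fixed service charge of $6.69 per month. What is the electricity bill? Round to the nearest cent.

$259.33

Usage = 70.6 kWh/day × 28 days = 1976.8 kWh
First 1000 kWh × $0.093 = $93.00
Next 700 kWh × $0.147 = $102.90
Remaining 276.8 kWh × $0.205 = $56.74
Energy charge = $252.64; + service $6.69 = $259.33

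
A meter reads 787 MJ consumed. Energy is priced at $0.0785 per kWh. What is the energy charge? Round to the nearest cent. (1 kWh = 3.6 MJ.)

787 MJ × (0.27778 kWh/MJ) = 218.6 kWh
Cost = 218.6 kWh × $0.0785/kWh = $17.16

$17.16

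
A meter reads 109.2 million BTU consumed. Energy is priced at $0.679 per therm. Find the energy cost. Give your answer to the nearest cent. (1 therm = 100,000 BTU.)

$741.47

109.2 million BTU × (10 therm/million BTU) = 1,092 therm
Cost = 1,092 therm × $0.679/therm = $741.47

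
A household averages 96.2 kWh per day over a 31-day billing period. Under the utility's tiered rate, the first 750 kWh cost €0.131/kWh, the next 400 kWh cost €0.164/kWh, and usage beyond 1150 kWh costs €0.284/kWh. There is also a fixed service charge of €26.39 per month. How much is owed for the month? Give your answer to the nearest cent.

€710.58

Usage = 96.2 kWh/day × 31 days = 2982.2 kWh
First 750 kWh × €0.131 = €98.25
Next 400 kWh × €0.164 = €65.60
Remaining 1832.2 kWh × €0.284 = €520.34
Energy charge = €684.19; + service €26.39 = €710.58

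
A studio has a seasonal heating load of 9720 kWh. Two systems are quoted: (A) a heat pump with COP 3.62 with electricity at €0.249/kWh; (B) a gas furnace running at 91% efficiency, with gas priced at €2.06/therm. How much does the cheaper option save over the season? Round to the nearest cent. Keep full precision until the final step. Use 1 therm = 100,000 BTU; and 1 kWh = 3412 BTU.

Heat load = 9720 kWh × 3412 = 33,164,640 BTU
Gas: input = 33,164,640 / 0.91 = 36,444,659 BTU = 364.4 therm → 364.4 × €2.06 = €750.76
Heat pump: 33,164,640 BTU / 3412 = 9,720 kWh heat; / 3.62 = 2,685 kWh in → × €0.249 = €668.59
Difference = |€750.76 − €668.59| = €82.17

€82.17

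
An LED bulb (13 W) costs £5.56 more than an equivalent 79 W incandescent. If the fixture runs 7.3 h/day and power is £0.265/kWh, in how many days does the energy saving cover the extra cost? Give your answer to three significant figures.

Power saved = 79 − 13 = 66 W
Daily energy saved = 66 W × 7.3 h = 481.8 Wh = 0.4818 kWh
Daily savings = 0.4818 × £0.265 = £0.1277
Payback = £5.56 / £0.1277 per day = 43.55 days

43.5 days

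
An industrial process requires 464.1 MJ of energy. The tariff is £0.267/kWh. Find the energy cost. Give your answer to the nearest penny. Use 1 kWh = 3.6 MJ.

£34.42

464.1 MJ × (0.27778 kWh/MJ) = 128.9 kWh
Cost = 128.9 kWh × £0.267/kWh = £34.42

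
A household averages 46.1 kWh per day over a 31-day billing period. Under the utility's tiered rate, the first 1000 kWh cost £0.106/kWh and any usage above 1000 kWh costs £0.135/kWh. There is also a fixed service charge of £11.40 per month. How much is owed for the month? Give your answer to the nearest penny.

Usage = 46.1 kWh/day × 31 days = 1429.1 kWh
First 1000 kWh × £0.106 = £106.00
Remaining 429.1 kWh × £0.135 = £57.93
Energy charge = £163.93; + service £11.40 = £175.33

£175.33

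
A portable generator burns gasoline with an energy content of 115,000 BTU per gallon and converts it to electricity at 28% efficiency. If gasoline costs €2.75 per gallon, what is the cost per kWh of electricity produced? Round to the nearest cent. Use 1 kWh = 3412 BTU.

€0.29

Electrical output per gallon = 115,000 BTU × 0.28 / 3412 BTU/kWh = 9.437 kWh
Cost per kWh = €2.75 / 9.437 kWh = €0.291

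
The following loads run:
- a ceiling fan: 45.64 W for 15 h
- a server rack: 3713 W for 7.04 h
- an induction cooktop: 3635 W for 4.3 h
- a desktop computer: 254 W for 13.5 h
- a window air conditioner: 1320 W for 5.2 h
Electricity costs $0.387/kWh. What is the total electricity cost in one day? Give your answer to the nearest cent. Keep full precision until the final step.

$20.41

ceiling fan: 45.64 W × 15 h = 685 Wh = 0.6846 kWh
server rack: 3713 W × 7.04 h = 26,140 Wh = 26.14 kWh
induction cooktop: 3635 W × 4.3 h = 15,630 Wh = 15.63 kWh
desktop computer: 254 W × 13.5 h = 3,429 Wh = 3.429 kWh
window air conditioner: 1320 W × 5.2 h = 6,864 Wh = 6.864 kWh
Total energy = 0.6846 + 26.14 + 15.63 + 3.429 + 6.864 = 52.75 kWh
Cost = 52.75 kWh × $0.387 = $20.41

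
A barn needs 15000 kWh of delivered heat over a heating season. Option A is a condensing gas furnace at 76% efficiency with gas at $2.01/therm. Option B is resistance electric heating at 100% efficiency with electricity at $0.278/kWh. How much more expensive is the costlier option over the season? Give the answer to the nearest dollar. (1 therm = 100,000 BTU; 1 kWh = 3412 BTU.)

Heat load = 15000 kWh × 3412 = 51,180,000 BTU
Gas: input = 51,180,000 / 0.76 = 67,342,105 BTU = 673.4 therm → 673.4 × $2.01 = $1,353.58
Electric: 51,180,000 BTU / 3412 = 15,000 kWh → × $0.278 = $4,170.00
Difference = |$1,353.58 − $4,170.00| = $2,816.42 ≈ $2816

$2816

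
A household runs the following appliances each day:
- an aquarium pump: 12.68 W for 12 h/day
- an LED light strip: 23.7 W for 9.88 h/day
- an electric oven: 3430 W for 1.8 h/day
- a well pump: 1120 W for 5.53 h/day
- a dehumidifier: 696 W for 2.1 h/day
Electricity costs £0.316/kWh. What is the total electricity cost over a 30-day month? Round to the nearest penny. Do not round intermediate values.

£134.76

aquarium pump: 12.68 W × 12 h × 30 d = 4,565 Wh = 4.565 kWh
LED light strip: 23.7 W × 9.88 h × 30 d = 7,025 Wh = 7.025 kWh
electric oven: 3430 W × 1.8 h × 30 d = 185,220 Wh = 185.2 kWh
well pump: 1120 W × 5.53 h × 30 d = 185,808 Wh = 185.8 kWh
dehumidifier: 696 W × 2.1 h × 30 d = 43,848 Wh = 43.85 kWh
Total energy = 4.565 + 7.025 + 185.2 + 185.8 + 43.85 = 426.5 kWh
Cost = 426.5 kWh × £0.316 = £134.76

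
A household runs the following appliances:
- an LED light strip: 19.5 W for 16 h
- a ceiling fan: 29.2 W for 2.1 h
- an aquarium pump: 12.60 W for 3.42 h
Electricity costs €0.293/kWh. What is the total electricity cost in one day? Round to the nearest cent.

LED light strip: 19.5 W × 16 h = 312 Wh = 0.312 kWh
ceiling fan: 29.2 W × 2.1 h = 61 Wh = 0.06132 kWh
aquarium pump: 12.60 W × 3.42 h = 43 Wh = 0.04309 kWh
Total energy = 0.312 + 0.06132 + 0.04309 = 0.4164 kWh
Cost = 0.4164 kWh × €0.293 = €0.12

€0.12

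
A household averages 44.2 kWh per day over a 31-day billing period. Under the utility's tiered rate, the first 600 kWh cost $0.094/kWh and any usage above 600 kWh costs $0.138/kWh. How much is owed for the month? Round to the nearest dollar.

Usage = 44.2 kWh/day × 31 days = 1370.2 kWh
First 600 kWh × $0.094 = $56.40
Remaining 770.2 kWh × $0.138 = $106.29
Total = $162.69 ≈ $163

$163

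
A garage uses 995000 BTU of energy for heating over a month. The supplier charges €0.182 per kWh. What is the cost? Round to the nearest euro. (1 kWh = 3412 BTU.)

€53

995000 BTU × (0.00029308 kWh/BTU) = 291.6 kWh
Cost = 291.6 kWh × €0.182/kWh = €53.07 ≈ €53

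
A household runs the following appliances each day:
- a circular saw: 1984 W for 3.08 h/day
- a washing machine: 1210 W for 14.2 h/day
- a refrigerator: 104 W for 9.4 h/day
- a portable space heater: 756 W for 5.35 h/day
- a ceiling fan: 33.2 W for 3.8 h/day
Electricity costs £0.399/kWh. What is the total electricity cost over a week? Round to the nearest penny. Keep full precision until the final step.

£79.44

circular saw: 1984 W × 3.08 h × 7 d = 42,775 Wh = 42.78 kWh
washing machine: 1210 W × 14.2 h × 7 d = 120,274 Wh = 120.3 kWh
refrigerator: 104 W × 9.4 h × 7 d = 6,843 Wh = 6.843 kWh
portable space heater: 756 W × 5.35 h × 7 d = 28,312 Wh = 28.31 kWh
ceiling fan: 33.2 W × 3.8 h × 7 d = 883 Wh = 0.8831 kWh
Total energy = 42.78 + 120.3 + 6.843 + 28.31 + 0.8831 = 199.1 kWh
Cost = 199.1 kWh × £0.399 = £79.44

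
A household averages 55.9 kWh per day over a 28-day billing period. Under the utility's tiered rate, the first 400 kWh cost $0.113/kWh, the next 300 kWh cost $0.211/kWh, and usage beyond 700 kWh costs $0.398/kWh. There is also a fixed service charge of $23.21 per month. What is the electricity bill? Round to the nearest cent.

$476.06

Usage = 55.9 kWh/day × 28 days = 1565.2 kWh
First 400 kWh × $0.113 = $45.20
Next 300 kWh × $0.211 = $63.30
Remaining 865.2 kWh × $0.398 = $344.35
Energy charge = $452.85; + service $23.21 = $476.06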